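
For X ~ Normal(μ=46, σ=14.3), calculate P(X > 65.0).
0.091978

We have X ~ Normal(μ=46, σ=14.3).

P(X > 65.0) = 1 - P(X ≤ 65.0)
                = 1 - F(65.0)
                = 1 - 0.908022
                = 0.091978

So there's approximately a 9.2% chance that X exceeds 65.0.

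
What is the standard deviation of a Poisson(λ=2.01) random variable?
1.4177

We have X ~ Poisson(λ=2.01).

For a Poisson distribution with λ=2.01:
σ = √Var(X) = 1.4177

The standard deviation is the square root of the variance.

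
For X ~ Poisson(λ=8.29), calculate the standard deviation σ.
2.8792

We have X ~ Poisson(λ=8.29).

For a Poisson distribution with λ=8.29:
σ = √Var(X) = 2.8792

The standard deviation is the square root of the variance.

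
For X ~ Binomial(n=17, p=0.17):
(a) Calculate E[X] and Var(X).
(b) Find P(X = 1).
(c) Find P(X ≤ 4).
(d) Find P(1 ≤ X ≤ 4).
(a) E[X] = 2.8900, Var(X) = 2.3987
(b) P(X = 1) = 0.146605
(c) P(X ≤ 4) = 0.851291
(d) P(1 ≤ X ≤ 4) = 0.809187

We have X ~ Binomial(n=17, p=0.17).

(a) Moments:
E[X] = 2.8900
Var(X) = 2.3987
σ = √Var(X) = 1.5488

(b) Point probability using PMF:
P(X = 1) = 0.146605

(c) Cumulative probability using CDF:
P(X ≤ 4) = F(4) = 0.851291

(d) Range probability:
P(1 ≤ X ≤ 4) = P(X ≤ 4) - P(X ≤ 0)
                   = F(4) - F(0)
                   = 0.851291 - 0.042104
                   = 0.809187

This means approximately 80.9% of outcomes fall in the interval [1, 4].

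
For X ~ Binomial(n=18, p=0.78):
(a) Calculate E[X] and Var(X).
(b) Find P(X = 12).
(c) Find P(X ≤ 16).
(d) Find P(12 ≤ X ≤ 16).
(a) E[X] = 14.0400, Var(X) = 3.0888
(b) P(X = 12) = 0.106744
(c) P(X ≤ 16) = 0.930596
(d) P(12 ≤ X ≤ 16) = 0.850713

We have X ~ Binomial(n=18, p=0.78).

(a) Moments:
E[X] = 14.0400
Var(X) = 3.0888
σ = √Var(X) = 1.7575

(b) Point probability using PMF:
P(X = 12) = 0.106744

(c) Cumulative probability using CDF:
P(X ≤ 16) = F(16) = 0.930596

(d) Range probability:
P(12 ≤ X ≤ 16) = P(X ≤ 16) - P(X ≤ 11)
                   = F(16) - F(11)
                   = 0.930596 - 0.079882
                   = 0.850713

This means approximately 85.1% of outcomes fall in the interval [12, 16].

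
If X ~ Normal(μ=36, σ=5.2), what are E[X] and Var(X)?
E[X] = 36.0000, Var(X) = 27.0400

We have X ~ Normal(μ=36, σ=5.2).

For a Normal distribution with μ=36, σ=5.2:

Expected value:
E[X] = 36.0000

Variance:
Var(X) = 27.0400

Standard deviation:
σ = √Var(X) = 5.2000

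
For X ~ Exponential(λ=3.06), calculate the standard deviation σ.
0.3268

We have X ~ Exponential(λ=3.06).

For an Exponential distribution with λ=3.06:
σ = √Var(X) = 0.3268

The standard deviation is the square root of the variance.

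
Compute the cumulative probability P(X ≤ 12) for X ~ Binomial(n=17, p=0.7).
0.611310

We have X ~ Binomial(n=17, p=0.7).

The CDF gives us P(X ≤ k).

Using the CDF:
P(X ≤ 12) = 0.611310

This means there's approximately a 61.1% chance that X is at most 12.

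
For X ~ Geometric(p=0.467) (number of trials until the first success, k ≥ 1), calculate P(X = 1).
0.467000

We have X ~ Geometric(p=0.467) (number of trials until the first success, k ≥ 1).

For a Geometric distribution, the PMF gives us the probability of each outcome.

Using the PMF formula:
P(X = 1) = 0.467000

Rounded to 4 decimal places: 0.4670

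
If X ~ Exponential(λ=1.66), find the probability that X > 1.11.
0.158405

We have X ~ Exponential(λ=1.66).

P(X > 1.11) = 1 - P(X ≤ 1.11)
                = 1 - F(1.11)
                = 1 - 0.841595
                = 0.158405

So there's approximately a 15.8% chance that X exceeds 1.11.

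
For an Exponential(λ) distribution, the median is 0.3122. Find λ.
λ = 2.2202

For X ~ Exponential(λ), the CDF is F(x) = 1 - e^(-λx).
The median m satisfies F(m) = 0.5:
1 - e^(-λm) = 0.5
e^(-λm) = 0.5
λm = ln(2)
m = ln(2) / λ

Given m = 0.3122:
λ = ln(2) / 0.3122 = 0.693147 / 0.3122 = 2.2202

Verification: ln(2) / 2.2202 = 0.3122 ✓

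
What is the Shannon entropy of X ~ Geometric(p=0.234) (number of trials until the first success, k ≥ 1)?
2.3251 nats

We have X ~ Geometric(p=0.234) (number of trials until the first success, k ≥ 1).

The Shannon entropy measures the uncertainty or information content of the distribution.

For a Geometric distribution with p=0.234 (number of trials until the first success, k ≥ 1):
H(X) = 2.3251 nats

(In bits, this would be 3.3544 bits.)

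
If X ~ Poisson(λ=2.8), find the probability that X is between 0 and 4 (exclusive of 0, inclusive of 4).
0.786866

We have X ~ Poisson(λ=2.8).

To find P(0 < X ≤ 4), we use:
P(0 < X ≤ 4) = P(X ≤ 4) - P(X ≤ 0)
                 = F(4) - F(0)
                 = 0.847676 - 0.060810
                 = 0.786866

So there's approximately a 78.7% chance that X falls in this range.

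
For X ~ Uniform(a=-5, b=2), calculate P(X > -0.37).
0.338571

We have X ~ Uniform(a=-5, b=2).

P(X > -0.37) = 1 - P(X ≤ -0.37)
                = 1 - F(-0.37)
                = 1 - 0.661429
                = 0.338571

So there's approximately a 33.9% chance that X exceeds -0.37.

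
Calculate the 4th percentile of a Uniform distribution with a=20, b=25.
20.2000

We have X ~ Uniform(a=20, b=25).

We want to find x such that P(X ≤ x) = 0.04.

This is the 4th percentile, which means 4% of values fall below this point.

Using the inverse CDF (quantile function):
x = F⁻¹(0.04) = 20.2000

Verification: P(X ≤ 20.2000) = 0.04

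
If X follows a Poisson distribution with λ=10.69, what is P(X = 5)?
0.026491

We have X ~ Poisson(λ=10.69).

For a Poisson distribution, the PMF gives us the probability of each outcome.

Using the PMF formula:
P(X = 5) = 0.026491

Rounded to 4 decimal places: 0.0265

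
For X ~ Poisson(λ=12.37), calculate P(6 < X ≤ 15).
0.779197

We have X ~ Poisson(λ=12.37).

To find P(6 < X ≤ 15), we use:
P(6 < X ≤ 15) = P(X ≤ 15) - P(X ≤ 6)
                 = F(15) - F(6)
                 = 0.816420 - 0.037223
                 = 0.779197

So there's approximately a 77.9% chance that X falls in this range.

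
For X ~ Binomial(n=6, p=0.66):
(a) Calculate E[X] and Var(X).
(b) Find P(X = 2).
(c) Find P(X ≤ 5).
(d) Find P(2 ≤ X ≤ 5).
(a) E[X] = 3.9600, Var(X) = 1.3464
(b) P(X = 2) = 0.087316
(c) P(X ≤ 5) = 0.917346
(d) P(2 ≤ X ≤ 5) = 0.897809

We have X ~ Binomial(n=6, p=0.66).

(a) Moments:
E[X] = 3.9600
Var(X) = 1.3464
σ = √Var(X) = 1.1603

(b) Point probability using PMF:
P(X = 2) = 0.087316

(c) Cumulative probability using CDF:
P(X ≤ 5) = F(5) = 0.917346

(d) Range probability:
P(2 ≤ X ≤ 5) = P(X ≤ 5) - P(X ≤ 1)
                   = F(5) - F(1)
                   = 0.917346 - 0.019537
                   = 0.897809

This means approximately 89.8% of outcomes fall in the interval [2, 5].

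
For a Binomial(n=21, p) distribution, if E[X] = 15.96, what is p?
p = 0.76

For a Binomial(n, p) distribution:
E[X] = n × p

Given n = 21 and E[X] = 15.96:
15.96 = 21 × p
p = 15.96 / 21 = 0.76

Verification: Binomial(21, 0.76) has E[X] = 15.96 ✓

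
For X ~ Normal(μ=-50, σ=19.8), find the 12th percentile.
-73.2647

We have X ~ Normal(μ=-50, σ=19.8).

We want to find x such that P(X ≤ x) = 0.12.

This is the 12th percentile, which means 12% of values fall below this point.

Using the inverse CDF (quantile function):
x = F⁻¹(0.12) = -73.2647

Verification: P(X ≤ -73.2647) = 0.12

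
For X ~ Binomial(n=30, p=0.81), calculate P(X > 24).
0.482565

We have X ~ Binomial(n=30, p=0.81).

P(X > 24) = 1 - P(X ≤ 24)
                = 1 - F(24)
                = 1 - 0.517435
                = 0.482565

So there's approximately a 48.3% chance that X exceeds 24.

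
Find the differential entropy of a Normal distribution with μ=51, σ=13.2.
3.9992 nats

We have X ~ Normal(μ=51, σ=13.2).

The differential entropy measures the uncertainty or information content of the distribution.

For a Normal distribution with μ=51, σ=13.2:
h(X) = 3.9992 nats

(In bits, this would be 5.7696 bits.)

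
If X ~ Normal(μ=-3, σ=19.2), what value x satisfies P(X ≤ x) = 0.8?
13.1591

We have X ~ Normal(μ=-3, σ=19.2).

We want to find x such that P(X ≤ x) = 0.8.

This is the 80th percentile, which means 80% of values fall below this point.

Using the inverse CDF (quantile function):
x = F⁻¹(0.8) = 13.1591

Verification: P(X ≤ 13.1591) = 0.8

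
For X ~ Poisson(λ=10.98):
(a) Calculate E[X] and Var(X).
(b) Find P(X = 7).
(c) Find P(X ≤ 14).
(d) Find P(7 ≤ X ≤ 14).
(a) E[X] = 10.9800, Var(X) = 10.9800
(b) P(X = 7) = 0.065048
(c) P(X ≤ 14) = 0.855495
(d) P(7 ≤ X ≤ 14) = 0.776055

We have X ~ Poisson(λ=10.98).

(a) Moments:
E[X] = 10.9800
Var(X) = 10.9800
σ = √Var(X) = 3.3136

(b) Point probability using PMF:
P(X = 7) = 0.065048

(c) Cumulative probability using CDF:
P(X ≤ 14) = F(14) = 0.855495

(d) Range probability:
P(7 ≤ X ≤ 14) = P(X ≤ 14) - P(X ≤ 6)
                   = F(14) - F(6)
                   = 0.855495 - 0.079440
                   = 0.776055

This means approximately 77.6% of outcomes fall in the interval [7, 14].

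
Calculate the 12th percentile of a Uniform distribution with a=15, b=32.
17.0400

We have X ~ Uniform(a=15, b=32).

We want to find x such that P(X ≤ x) = 0.12.

This is the 12th percentile, which means 12% of values fall below this point.

Using the inverse CDF (quantile function):
x = F⁻¹(0.12) = 17.0400

Verification: P(X ≤ 17.0400) = 0.12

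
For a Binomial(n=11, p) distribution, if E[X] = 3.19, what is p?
p = 0.29

For a Binomial(n, p) distribution:
E[X] = n × p

Given n = 11 and E[X] = 3.19:
3.19 = 11 × p
p = 3.19 / 11 = 0.29

Verification: Binomial(11, 0.29) has E[X] = 3.19 ✓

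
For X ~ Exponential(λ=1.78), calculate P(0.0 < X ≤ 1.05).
0.845722

We have X ~ Exponential(λ=1.78).

To find P(0.0 < X ≤ 1.05), we use:
P(0.0 < X ≤ 1.05) = P(X ≤ 1.05) - P(X ≤ 0.0)
                 = F(1.05) - F(0.0)
                 = 0.845722 - 0.000000
                 = 0.845722

So there's approximately a 84.6% chance that X falls in this range.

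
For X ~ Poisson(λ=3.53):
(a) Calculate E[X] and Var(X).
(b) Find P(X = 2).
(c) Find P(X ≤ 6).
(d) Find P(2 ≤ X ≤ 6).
(a) E[X] = 3.5300, Var(X) = 3.5300
(b) P(X = 2) = 0.182583
(c) P(X ≤ 6) = 0.932374
(d) P(2 ≤ X ≤ 6) = 0.799623

We have X ~ Poisson(λ=3.53).

(a) Moments:
E[X] = 3.5300
Var(X) = 3.5300
σ = √Var(X) = 1.8788

(b) Point probability using PMF:
P(X = 2) = 0.182583

(c) Cumulative probability using CDF:
P(X ≤ 6) = F(6) = 0.932374

(d) Range probability:
P(2 ≤ X ≤ 6) = P(X ≤ 6) - P(X ≤ 1)
                   = F(6) - F(1)
                   = 0.932374 - 0.132751
                   = 0.799623

This means approximately 80.0% of outcomes fall in the interval [2, 6].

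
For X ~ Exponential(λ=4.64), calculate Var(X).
0.0464

We have X ~ Exponential(λ=4.64).

For an Exponential distribution with λ=4.64:
Var(X) = 0.0464

The variance measures the spread of the distribution around the mean.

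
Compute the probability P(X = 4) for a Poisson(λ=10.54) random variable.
0.013605

We have X ~ Poisson(λ=10.54).

For a Poisson distribution, the PMF gives us the probability of each outcome.

Using the PMF formula:
P(X = 4) = 0.013605

Rounded to 4 decimal places: 0.0136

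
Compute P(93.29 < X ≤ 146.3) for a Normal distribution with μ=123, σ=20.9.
0.789958

We have X ~ Normal(μ=123, σ=20.9).

To find P(93.29 < X ≤ 146.3), we use:
P(93.29 < X ≤ 146.3) = P(X ≤ 146.3) - P(X ≤ 93.29)
                 = F(146.3) - F(93.29)
                 = 0.867539 - 0.077581
                 = 0.789958

So there's approximately a 79.0% chance that X falls in this range.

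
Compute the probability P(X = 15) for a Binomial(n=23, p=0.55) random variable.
0.105103

We have X ~ Binomial(n=23, p=0.55).

For a Binomial distribution, the PMF gives us the probability of each outcome.

Using the PMF formula:
P(X = 15) = 0.105103

Rounded to 4 decimal places: 0.1051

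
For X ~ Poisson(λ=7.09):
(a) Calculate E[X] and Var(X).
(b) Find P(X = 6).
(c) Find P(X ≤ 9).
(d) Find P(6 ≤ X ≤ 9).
(a) E[X] = 7.0900, Var(X) = 7.0900
(b) P(X = 6) = 0.147027
(c) P(X ≤ 9) = 0.821253
(d) P(6 ≤ X ≤ 9) = 0.531892

We have X ~ Poisson(λ=7.09).

(a) Moments:
E[X] = 7.0900
Var(X) = 7.0900
σ = √Var(X) = 2.6627

(b) Point probability using PMF:
P(X = 6) = 0.147027

(c) Cumulative probability using CDF:
P(X ≤ 9) = F(9) = 0.821253

(d) Range probability:
P(6 ≤ X ≤ 9) = P(X ≤ 9) - P(X ≤ 5)
                   = F(9) - F(5)
                   = 0.821253 - 0.289362
                   = 0.531892

This means approximately 53.2% of outcomes fall in the interval [6, 9].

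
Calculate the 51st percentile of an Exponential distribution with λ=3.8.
0.1877

We have X ~ Exponential(λ=3.8).

We want to find x such that P(X ≤ x) = 0.51.

This is the 51st percentile, which means 51% of values fall below this point.

Using the inverse CDF (quantile function):
x = F⁻¹(0.51) = 0.1877

Verification: P(X ≤ 0.1877) = 0.51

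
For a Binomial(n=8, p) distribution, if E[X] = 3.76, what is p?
p = 0.47

For a Binomial(n, p) distribution:
E[X] = n × p

Given n = 8 and E[X] = 3.76:
3.76 = 8 × p
p = 3.76 / 8 = 0.47

Verification: Binomial(8, 0.47) has E[X] = 3.76 ✓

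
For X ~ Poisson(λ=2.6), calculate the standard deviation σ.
1.6125

We have X ~ Poisson(λ=2.6).

For a Poisson distribution with λ=2.6:
σ = √Var(X) = 1.6125

The standard deviation is the square root of the variance.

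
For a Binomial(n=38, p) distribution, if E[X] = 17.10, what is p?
p = 0.45

For a Binomial(n, p) distribution:
E[X] = n × p

Given n = 38 and E[X] = 17.10:
17.10 = 38 × p
p = 17.10 / 38 = 0.45

Verification: Binomial(38, 0.45) has E[X] = 17.10 ✓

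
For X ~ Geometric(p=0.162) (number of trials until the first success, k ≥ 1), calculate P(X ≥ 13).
0.119930

We have X ~ Geometric(p=0.162) (number of trials until the first success, k ≥ 1).

For discrete distributions, P(X ≥ 13) = 1 - P(X ≤ 12).

P(X ≤ 12) = 0.880070
P(X ≥ 13) = 1 - 0.880070 = 0.119930

So there's approximately a 12.0% chance that X is at least 13.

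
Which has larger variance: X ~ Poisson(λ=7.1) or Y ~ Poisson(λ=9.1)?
Y has larger variance (9.1000 > 7.1000)

Compute the variance for each distribution:

X ~ Poisson(λ=7.1):
Var(X) = 7.1000

Y ~ Poisson(λ=9.1):
Var(Y) = 9.1000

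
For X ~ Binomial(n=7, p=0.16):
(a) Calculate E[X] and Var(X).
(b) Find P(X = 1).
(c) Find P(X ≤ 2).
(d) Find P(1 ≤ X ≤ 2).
(a) E[X] = 1.1200, Var(X) = 0.9408
(b) P(X = 1) = 0.393454
(c) P(X ≤ 2) = 0.913375
(d) P(1 ≤ X ≤ 2) = 0.618285

We have X ~ Binomial(n=7, p=0.16).

(a) Moments:
E[X] = 1.1200
Var(X) = 0.9408
σ = √Var(X) = 0.9699

(b) Point probability using PMF:
P(X = 1) = 0.393454

(c) Cumulative probability using CDF:
P(X ≤ 2) = F(2) = 0.913375

(d) Range probability:
P(1 ≤ X ≤ 2) = P(X ≤ 2) - P(X ≤ 0)
                   = F(2) - F(0)
                   = 0.913375 - 0.295090
                   = 0.618285

This means approximately 61.8% of outcomes fall in the interval [1, 2].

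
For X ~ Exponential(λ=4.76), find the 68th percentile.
0.2394

We have X ~ Exponential(λ=4.76).

We want to find x such that P(X ≤ x) = 0.68.

This is the 68th percentile, which means 68% of values fall below this point.

Using the inverse CDF (quantile function):
x = F⁻¹(0.68) = 0.2394

Verification: P(X ≤ 0.2394) = 0.68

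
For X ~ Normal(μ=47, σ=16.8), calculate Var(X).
282.2400

We have X ~ Normal(μ=47, σ=16.8).

For a Normal distribution with μ=47, σ=16.8:
Var(X) = 282.2400

The variance measures the spread of the distribution around the mean.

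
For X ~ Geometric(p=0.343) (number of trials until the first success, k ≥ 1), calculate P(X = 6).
0.041988

We have X ~ Geometric(p=0.343) (number of trials until the first success, k ≥ 1).

For a Geometric distribution, the PMF gives us the probability of each outcome.

Using the PMF formula:
P(X = 6) = 0.041988

Rounded to 4 decimal places: 0.0420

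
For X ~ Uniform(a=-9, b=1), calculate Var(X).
8.3333

We have X ~ Uniform(a=-9, b=1).

For a Uniform distribution with a=-9, b=1:
Var(X) = 8.3333

The variance measures the spread of the distribution around the mean.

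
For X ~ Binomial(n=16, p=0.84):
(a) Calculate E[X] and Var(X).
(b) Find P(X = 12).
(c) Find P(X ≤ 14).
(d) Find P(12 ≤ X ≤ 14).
(a) E[X] = 13.4400, Var(X) = 2.1504
(b) P(X = 12) = 0.147198
(c) P(X ≤ 14) = 0.751304
(d) P(12 ≤ X ≤ 14) = 0.652485

We have X ~ Binomial(n=16, p=0.84).

(a) Moments:
E[X] = 13.4400
Var(X) = 2.1504
σ = √Var(X) = 1.4664

(b) Point probability using PMF:
P(X = 12) = 0.147198

(c) Cumulative probability using CDF:
P(X ≤ 14) = F(14) = 0.751304

(d) Range probability:
P(12 ≤ X ≤ 14) = P(X ≤ 14) - P(X ≤ 11)
                   = F(14) - F(11)
                   = 0.751304 - 0.098820
                   = 0.652485

This means approximately 65.2% of outcomes fall in the interval [12, 14].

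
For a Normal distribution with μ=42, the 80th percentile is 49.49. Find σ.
σ = 8.8995

For X ~ Normal(μ, σ), the p-th percentile satisfies x = μ + z_p × σ,
where z_p = Φ⁻¹(p) is the standard normal quantile.

Step 1: z_{0.8} = Φ⁻¹(0.8) = 0.8416

Step 2: Solve for σ:
49.49 = 42 + 0.8416 × σ
σ = (49.49 - 42) / 0.8416
σ = 7.49 / 0.8416
σ = 8.8995

Verification: μ + z × σ = 42 + 0.8416 × 8.8995 = 49.49 ✓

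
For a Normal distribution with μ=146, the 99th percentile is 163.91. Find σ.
σ = 7.6988

For X ~ Normal(μ, σ), the p-th percentile satisfies x = μ + z_p × σ,
where z_p = Φ⁻¹(p) is the standard normal quantile.

Step 1: z_{0.99} = Φ⁻¹(0.99) = 2.3263

Step 2: Solve for σ:
163.91 = 146 + 2.3263 × σ
σ = (163.91 - 146) / 2.3263
σ = 17.91 / 2.3263
σ = 7.6988

Verification: μ + z × σ = 146 + 2.3263 × 7.6988 = 163.91 ✓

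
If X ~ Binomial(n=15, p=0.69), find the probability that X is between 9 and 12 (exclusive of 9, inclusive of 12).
0.580947

We have X ~ Binomial(n=15, p=0.69).

To find P(9 < X ≤ 12), we use:
P(9 < X ≤ 12) = P(X ≤ 12) - P(X ≤ 9)
                 = F(12) - F(9)
                 = 0.889304 - 0.308357
                 = 0.580947

So there's approximately a 58.1% chance that X falls in this range.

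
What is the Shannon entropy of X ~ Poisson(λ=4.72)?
2.1742 nats

We have X ~ Poisson(λ=4.72).

The Shannon entropy measures the uncertainty or information content of the distribution.

For a Poisson distribution with λ=4.72:
H(X) = 2.1742 nats

(In bits, this would be 3.1367 bits.)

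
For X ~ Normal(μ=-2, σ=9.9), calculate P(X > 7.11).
0.178734

We have X ~ Normal(μ=-2, σ=9.9).

P(X > 7.11) = 1 - P(X ≤ 7.11)
                = 1 - F(7.11)
                = 1 - 0.821266
                = 0.178734

So there's approximately a 17.9% chance that X exceeds 7.11.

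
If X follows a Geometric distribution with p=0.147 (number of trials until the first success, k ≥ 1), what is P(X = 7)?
0.056625

We have X ~ Geometric(p=0.147) (number of trials until the first success, k ≥ 1).

For a Geometric distribution, the PMF gives us the probability of each outcome.

Using the PMF formula:
P(X = 7) = 0.056625

Rounded to 4 decimal places: 0.0566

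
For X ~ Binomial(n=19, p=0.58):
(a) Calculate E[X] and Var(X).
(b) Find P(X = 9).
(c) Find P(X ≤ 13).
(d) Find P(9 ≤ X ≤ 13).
(a) E[X] = 11.0200, Var(X) = 4.6284
(b) P(X = 9) = 0.117196
(c) P(X ≤ 13) = 0.876694
(d) P(9 ≤ X ≤ 13) = 0.755429

We have X ~ Binomial(n=19, p=0.58).

(a) Moments:
E[X] = 11.0200
Var(X) = 4.6284
σ = √Var(X) = 2.1514

(b) Point probability using PMF:
P(X = 9) = 0.117196

(c) Cumulative probability using CDF:
P(X ≤ 13) = F(13) = 0.876694

(d) Range probability:
P(9 ≤ X ≤ 13) = P(X ≤ 13) - P(X ≤ 8)
                   = F(13) - F(8)
                   = 0.876694 - 0.121264
                   = 0.755429

This means approximately 75.5% of outcomes fall in the interval [9, 13].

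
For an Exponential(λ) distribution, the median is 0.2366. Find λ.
λ = 2.9296

For X ~ Exponential(λ), the CDF is F(x) = 1 - e^(-λx).
The median m satisfies F(m) = 0.5:
1 - e^(-λm) = 0.5
e^(-λm) = 0.5
λm = ln(2)
m = ln(2) / λ

Given m = 0.2366:
λ = ln(2) / 0.2366 = 0.693147 / 0.2366 = 2.9296

Verification: ln(2) / 2.9296 = 0.2366 ✓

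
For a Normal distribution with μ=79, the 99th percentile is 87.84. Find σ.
σ = 3.7999

For X ~ Normal(μ, σ), the p-th percentile satisfies x = μ + z_p × σ,
where z_p = Φ⁻¹(p) is the standard normal quantile.

Step 1: z_{0.99} = Φ⁻¹(0.99) = 2.3263

Step 2: Solve for σ:
87.84 = 79 + 2.3263 × σ
σ = (87.84 - 79) / 2.3263
σ = 8.84 / 2.3263
σ = 3.7999

Verification: μ + z × σ = 79 + 2.3263 × 3.7999 = 87.84 ✓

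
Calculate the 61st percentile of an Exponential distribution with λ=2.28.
0.4130

We have X ~ Exponential(λ=2.28).

We want to find x such that P(X ≤ x) = 0.61.

This is the 61st percentile, which means 61% of values fall below this point.

Using the inverse CDF (quantile function):
x = F⁻¹(0.61) = 0.4130

Verification: P(X ≤ 0.4130) = 0.61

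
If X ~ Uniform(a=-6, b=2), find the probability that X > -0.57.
0.321250

We have X ~ Uniform(a=-6, b=2).

P(X > -0.57) = 1 - P(X ≤ -0.57)
                = 1 - F(-0.57)
                = 1 - 0.678750
                = 0.321250

So there's approximately a 32.1% chance that X exceeds -0.57.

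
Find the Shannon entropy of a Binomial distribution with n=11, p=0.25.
1.7646 nats

We have X ~ Binomial(n=11, p=0.25).

The Shannon entropy measures the uncertainty or information content of the distribution.

For a Binomial distribution with n=11, p=0.25:
H(X) = 1.7646 nats

(In bits, this would be 2.5457 bits.)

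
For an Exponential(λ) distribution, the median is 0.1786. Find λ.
λ = 3.8810

For X ~ Exponential(λ), the CDF is F(x) = 1 - e^(-λx).
The median m satisfies F(m) = 0.5:
1 - e^(-λm) = 0.5
e^(-λm) = 0.5
λm = ln(2)
m = ln(2) / λ

Given m = 0.1786:
λ = ln(2) / 0.1786 = 0.693147 / 0.1786 = 3.8810

Verification: ln(2) / 3.8810 = 0.1786 ✓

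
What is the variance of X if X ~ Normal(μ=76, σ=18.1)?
327.6100

We have X ~ Normal(μ=76, σ=18.1).

For a Normal distribution with μ=76, σ=18.1:
Var(X) = 327.6100

The variance measures the spread of the distribution around the mean.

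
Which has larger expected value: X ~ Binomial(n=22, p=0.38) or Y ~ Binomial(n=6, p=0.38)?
X has larger mean (8.3600 > 2.2800)

Compute the expected value for each distribution:

X ~ Binomial(n=22, p=0.38):
E[X] = 8.3600

Y ~ Binomial(n=6, p=0.38):
E[Y] = 2.2800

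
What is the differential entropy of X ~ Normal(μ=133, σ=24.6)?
4.6217 nats

We have X ~ Normal(μ=133, σ=24.6).

The differential entropy measures the uncertainty or information content of the distribution.

For a Normal distribution with μ=133, σ=24.6:
h(X) = 4.6217 nats

(In bits, this would be 6.6677 bits.)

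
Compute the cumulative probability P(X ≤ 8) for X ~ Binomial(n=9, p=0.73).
0.941128

We have X ~ Binomial(n=9, p=0.73).

The CDF gives us P(X ≤ k).

Using the CDF:
P(X ≤ 8) = 0.941128

This means there's approximately a 94.1% chance that X is at most 8.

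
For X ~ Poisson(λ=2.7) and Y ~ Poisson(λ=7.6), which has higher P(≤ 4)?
X has higher probability (P(X ≤ 4) = 0.8629 > P(Y ≤ 4) = 0.1249)

Compute P(≤ 4) for each distribution:

X ~ Poisson(λ=2.7):
P(X ≤ 4) = 0.8629

Y ~ Poisson(λ=7.6):
P(Y ≤ 4) = 0.1249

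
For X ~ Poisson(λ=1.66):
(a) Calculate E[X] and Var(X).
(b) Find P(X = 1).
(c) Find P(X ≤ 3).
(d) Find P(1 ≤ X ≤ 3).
(a) E[X] = 1.6600, Var(X) = 1.6600
(b) P(X = 1) = 0.315631
(c) P(X ≤ 3) = 0.912702
(d) P(1 ≤ X ≤ 3) = 0.722563

We have X ~ Poisson(λ=1.66).

(a) Moments:
E[X] = 1.6600
Var(X) = 1.6600
σ = √Var(X) = 1.2884

(b) Point probability using PMF:
P(X = 1) = 0.315631

(c) Cumulative probability using CDF:
P(X ≤ 3) = F(3) = 0.912702

(d) Range probability:
P(1 ≤ X ≤ 3) = P(X ≤ 3) - P(X ≤ 0)
                   = F(3) - F(0)
                   = 0.912702 - 0.190139
                   = 0.722563

This means approximately 72.3% of outcomes fall in the interval [1, 3].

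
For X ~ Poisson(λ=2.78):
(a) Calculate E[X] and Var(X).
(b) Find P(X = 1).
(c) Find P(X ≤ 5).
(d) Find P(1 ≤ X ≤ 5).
(a) E[X] = 2.7800, Var(X) = 2.7800
(b) P(X = 1) = 0.172467
(c) P(X ≤ 5) = 0.936620
(d) P(1 ≤ X ≤ 5) = 0.874582

We have X ~ Poisson(λ=2.78).

(a) Moments:
E[X] = 2.7800
Var(X) = 2.7800
σ = √Var(X) = 1.6673

(b) Point probability using PMF:
P(X = 1) = 0.172467

(c) Cumulative probability using CDF:
P(X ≤ 5) = F(5) = 0.936620

(d) Range probability:
P(1 ≤ X ≤ 5) = P(X ≤ 5) - P(X ≤ 0)
                   = F(5) - F(0)
                   = 0.936620 - 0.062039
                   = 0.874582

This means approximately 87.5% of outcomes fall in the interval [1, 5].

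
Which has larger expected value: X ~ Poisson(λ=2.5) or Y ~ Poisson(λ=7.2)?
Y has larger mean (7.2000 > 2.5000)

Compute the expected value for each distribution:

X ~ Poisson(λ=2.5):
E[X] = 2.5000

Y ~ Poisson(λ=7.2):
E[Y] = 7.2000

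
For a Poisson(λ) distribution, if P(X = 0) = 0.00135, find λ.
λ = 6.6077

For a Poisson(λ) distribution, the PMF at 0 is:
P(X = 0) = λ^0 e^(-λ) / 0! = e^(-λ)

Given P(X = 0) = 0.00135:
e^(-λ) = 0.00135
-λ = ln(0.00135)
λ = -ln(0.00135) = 6.6077

Verification: e^(-6.6077) = 0.00135 ✓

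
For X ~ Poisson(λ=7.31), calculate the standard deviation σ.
2.7037

We have X ~ Poisson(λ=7.31).

For a Poisson distribution with λ=7.31:
σ = √Var(X) = 2.7037

The standard deviation is the square root of the variance.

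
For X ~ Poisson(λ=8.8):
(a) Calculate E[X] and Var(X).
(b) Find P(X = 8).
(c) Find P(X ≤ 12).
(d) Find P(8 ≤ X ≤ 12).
(a) E[X] = 8.8000, Var(X) = 8.8000
(b) P(X = 8) = 0.134446
(c) P(X ≤ 12) = 0.889838
(d) P(8 ≤ X ≤ 12) = 0.542004

We have X ~ Poisson(λ=8.8).

(a) Moments:
E[X] = 8.8000
Var(X) = 8.8000
σ = √Var(X) = 2.9665

(b) Point probability using PMF:
P(X = 8) = 0.134446

(c) Cumulative probability using CDF:
P(X ≤ 12) = F(12) = 0.889838

(d) Range probability:
P(8 ≤ X ≤ 12) = P(X ≤ 12) - P(X ≤ 7)
                   = F(12) - F(7)
                   = 0.889838 - 0.347834
                   = 0.542004

This means approximately 54.2% of outcomes fall in the interval [8, 12].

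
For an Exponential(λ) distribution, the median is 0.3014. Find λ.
λ = 2.2998

For X ~ Exponential(λ), the CDF is F(x) = 1 - e^(-λx).
The median m satisfies F(m) = 0.5:
1 - e^(-λm) = 0.5
e^(-λm) = 0.5
λm = ln(2)
m = ln(2) / λ

Given m = 0.3014:
λ = ln(2) / 0.3014 = 0.693147 / 0.3014 = 2.2998

Verification: ln(2) / 2.2998 = 0.3014 ✓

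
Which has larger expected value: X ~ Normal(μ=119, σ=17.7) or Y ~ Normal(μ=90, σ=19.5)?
X has larger mean (119.0000 > 90.0000)

Compute the expected value for each distribution:

X ~ Normal(μ=119, σ=17.7):
E[X] = 119.0000

Y ~ Normal(μ=90, σ=19.5):
E[Y] = 90.0000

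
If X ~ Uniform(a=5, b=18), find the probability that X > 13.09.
0.377692

We have X ~ Uniform(a=5, b=18).

P(X > 13.09) = 1 - P(X ≤ 13.09)
                = 1 - F(13.09)
                = 1 - 0.622308
                = 0.377692

So there's approximately a 37.8% chance that X exceeds 13.09.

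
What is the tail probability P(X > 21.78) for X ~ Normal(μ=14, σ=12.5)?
0.266839

We have X ~ Normal(μ=14, σ=12.5).

P(X > 21.78) = 1 - P(X ≤ 21.78)
                = 1 - F(21.78)
                = 1 - 0.733161
                = 0.266839

So there's approximately a 26.7% chance that X exceeds 21.78.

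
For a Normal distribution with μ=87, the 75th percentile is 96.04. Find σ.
σ = 13.4027

For X ~ Normal(μ, σ), the p-th percentile satisfies x = μ + z_p × σ,
where z_p = Φ⁻¹(p) is the standard normal quantile.

Step 1: z_{0.75} = Φ⁻¹(0.75) = 0.6745

Step 2: Solve for σ:
96.04 = 87 + 0.6745 × σ
σ = (96.04 - 87) / 0.6745
σ = 9.04 / 0.6745
σ = 13.4027

Verification: μ + z × σ = 87 + 0.6745 × 13.4027 = 96.04 ✓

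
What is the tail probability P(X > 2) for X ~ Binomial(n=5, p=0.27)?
0.125723

We have X ~ Binomial(n=5, p=0.27).

P(X > 2) = 1 - P(X ≤ 2)
                = 1 - F(2)
                = 1 - 0.874277
                = 0.125723

So there's approximately a 12.6% chance that X exceeds 2.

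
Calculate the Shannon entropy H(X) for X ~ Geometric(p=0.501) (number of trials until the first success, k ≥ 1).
1.3835 nats

We have X ~ Geometric(p=0.501) (number of trials until the first success, k ≥ 1).

The Shannon entropy measures the uncertainty or information content of the distribution.

For a Geometric distribution with p=0.501 (number of trials until the first success, k ≥ 1):
H(X) = 1.3835 nats

(In bits, this would be 1.9960 bits.)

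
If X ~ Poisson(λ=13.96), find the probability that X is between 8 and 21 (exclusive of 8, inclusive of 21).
0.908628

We have X ~ Poisson(λ=13.96).

To find P(8 < X ≤ 21), we use:
P(8 < X ≤ 21) = P(X ≤ 21) - P(X ≤ 8)
                 = F(21) - F(8)
                 = 0.971911 - 0.063283
                 = 0.908628

So there's approximately a 90.9% chance that X falls in this range.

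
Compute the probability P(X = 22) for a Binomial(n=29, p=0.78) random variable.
0.164582

We have X ~ Binomial(n=29, p=0.78).

For a Binomial distribution, the PMF gives us the probability of each outcome.

Using the PMF formula:
P(X = 22) = 0.164582

Rounded to 4 decimal places: 0.1646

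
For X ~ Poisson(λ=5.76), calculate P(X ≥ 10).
0.068392

We have X ~ Poisson(λ=5.76).

For discrete distributions, P(X ≥ 10) = 1 - P(X ≤ 9).

P(X ≤ 9) = 0.931608
P(X ≥ 10) = 1 - 0.931608 = 0.068392

So there's approximately a 6.8% chance that X is at least 10.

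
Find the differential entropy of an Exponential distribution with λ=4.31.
-0.4609 nats

We have X ~ Exponential(λ=4.31).

The differential entropy measures the uncertainty or information content of the distribution.

For an Exponential distribution with λ=4.31:
h(X) = -0.4609 nats

(In bits, this would be -0.6650 bits.)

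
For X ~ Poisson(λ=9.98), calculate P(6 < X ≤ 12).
0.662041

We have X ~ Poisson(λ=9.98).

To find P(6 < X ≤ 12), we use:
P(6 < X ≤ 12) = P(X ≤ 12) - P(X ≤ 6)
                 = F(12) - F(6)
                 = 0.793448 - 0.131408
                 = 0.662041

So there's approximately a 66.2% chance that X falls in this range.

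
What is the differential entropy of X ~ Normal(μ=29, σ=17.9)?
4.3037 nats

We have X ~ Normal(μ=29, σ=17.9).

The differential entropy measures the uncertainty or information content of the distribution.

For a Normal distribution with μ=29, σ=17.9:
h(X) = 4.3037 nats

(In bits, this would be 6.2090 bits.)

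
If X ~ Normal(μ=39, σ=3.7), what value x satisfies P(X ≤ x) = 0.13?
34.8324

We have X ~ Normal(μ=39, σ=3.7).

We want to find x such that P(X ≤ x) = 0.13.

This is the 13th percentile, which means 13% of values fall below this point.

Using the inverse CDF (quantile function):
x = F⁻¹(0.13) = 34.8324

Verification: P(X ≤ 34.8324) = 0.13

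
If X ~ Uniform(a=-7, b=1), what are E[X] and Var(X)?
E[X] = -3.0000, Var(X) = 5.3333

We have X ~ Uniform(a=-7, b=1).

For a Uniform distribution with a=-7, b=1:

Expected value:
E[X] = -3.0000

Variance:
Var(X) = 5.3333

Standard deviation:
σ = √Var(X) = 2.3094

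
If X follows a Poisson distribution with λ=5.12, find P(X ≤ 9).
0.963608

We have X ~ Poisson(λ=5.12).

The CDF gives us P(X ≤ k).

Using the CDF:
P(X ≤ 9) = 0.963608

This means there's approximately a 96.4% chance that X is at most 9.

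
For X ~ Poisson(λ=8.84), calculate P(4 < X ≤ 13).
0.873317

We have X ~ Poisson(λ=8.84).

To find P(4 < X ≤ 13), we use:
P(4 < X ≤ 13) = P(X ≤ 13) - P(X ≤ 4)
                 = F(13) - F(4)
                 = 0.933924 - 0.060608
                 = 0.873317

So there's approximately a 87.3% chance that X falls in this range.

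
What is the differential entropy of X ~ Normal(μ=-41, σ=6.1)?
3.2272 nats

We have X ~ Normal(μ=-41, σ=6.1).

The differential entropy measures the uncertainty or information content of the distribution.

For a Normal distribution with μ=-41, σ=6.1:
h(X) = 3.2272 nats

(In bits, this would be 4.6559 bits.)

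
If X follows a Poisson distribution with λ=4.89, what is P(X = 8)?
0.060989

We have X ~ Poisson(λ=4.89).

For a Poisson distribution, the PMF gives us the probability of each outcome.

Using the PMF formula:
P(X = 8) = 0.060989

Rounded to 4 decimal places: 0.0610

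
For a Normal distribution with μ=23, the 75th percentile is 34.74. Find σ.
σ = 17.4058

For X ~ Normal(μ, σ), the p-th percentile satisfies x = μ + z_p × σ,
where z_p = Φ⁻¹(p) is the standard normal quantile.

Step 1: z_{0.75} = Φ⁻¹(0.75) = 0.6745

Step 2: Solve for σ:
34.74 = 23 + 0.6745 × σ
σ = (34.74 - 23) / 0.6745
σ = 11.74 / 0.6745
σ = 17.4058

Verification: μ + z × σ = 23 + 0.6745 × 17.4058 = 34.74 ✓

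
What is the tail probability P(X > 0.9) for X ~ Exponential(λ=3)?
0.067206

We have X ~ Exponential(λ=3).

P(X > 0.9) = 1 - P(X ≤ 0.9)
                = 1 - F(0.9)
                = 1 - 0.932794
                = 0.067206

So there's approximately a 6.7% chance that X exceeds 0.9.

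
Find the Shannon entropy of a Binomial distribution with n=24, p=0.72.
2.2033 nats

We have X ~ Binomial(n=24, p=0.72).

The Shannon entropy measures the uncertainty or information content of the distribution.

For a Binomial distribution with n=24, p=0.72:
H(X) = 2.2033 nats

(In bits, this would be 3.1787 bits.)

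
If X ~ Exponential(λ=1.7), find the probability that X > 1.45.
0.085009

We have X ~ Exponential(λ=1.7).

P(X > 1.45) = 1 - P(X ≤ 1.45)
                = 1 - F(1.45)
                = 1 - 0.914991
                = 0.085009

So there's approximately a 8.5% chance that X exceeds 1.45.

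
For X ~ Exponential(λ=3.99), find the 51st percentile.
0.1788

We have X ~ Exponential(λ=3.99).

We want to find x such that P(X ≤ x) = 0.51.

This is the 51st percentile, which means 51% of values fall below this point.

Using the inverse CDF (quantile function):
x = F⁻¹(0.51) = 0.1788

Verification: P(X ≤ 0.1788) = 0.51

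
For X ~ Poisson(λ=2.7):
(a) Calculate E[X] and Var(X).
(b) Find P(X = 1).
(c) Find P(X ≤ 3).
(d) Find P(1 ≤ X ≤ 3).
(a) E[X] = 2.7000, Var(X) = 2.7000
(b) P(X = 1) = 0.181455
(c) P(X ≤ 3) = 0.714092
(d) P(1 ≤ X ≤ 3) = 0.646887

We have X ~ Poisson(λ=2.7).

(a) Moments:
E[X] = 2.7000
Var(X) = 2.7000
σ = √Var(X) = 1.6432

(b) Point probability using PMF:
P(X = 1) = 0.181455

(c) Cumulative probability using CDF:
P(X ≤ 3) = F(3) = 0.714092

(d) Range probability:
P(1 ≤ X ≤ 3) = P(X ≤ 3) - P(X ≤ 0)
                   = F(3) - F(0)
                   = 0.714092 - 0.067206
                   = 0.646887

This means approximately 64.7% of outcomes fall in the interval [1, 3].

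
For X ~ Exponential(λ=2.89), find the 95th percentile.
1.0366

We have X ~ Exponential(λ=2.89).

We want to find x such that P(X ≤ x) = 0.95.

This is the 95th percentile, which means 95% of values fall below this point.

Using the inverse CDF (quantile function):
x = F⁻¹(0.95) = 1.0366

Verification: P(X ≤ 1.0366) = 0.95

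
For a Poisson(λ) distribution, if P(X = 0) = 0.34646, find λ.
λ = 1.0600

For a Poisson(λ) distribution, the PMF at 0 is:
P(X = 0) = λ^0 e^(-λ) / 0! = e^(-λ)

Given P(X = 0) = 0.34646:
e^(-λ) = 0.34646
-λ = ln(0.34646)
λ = -ln(0.34646) = 1.0600

Verification: e^(-1.0600) = 0.34646 ✓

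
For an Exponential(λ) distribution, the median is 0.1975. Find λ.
λ = 3.5096

For X ~ Exponential(λ), the CDF is F(x) = 1 - e^(-λx).
The median m satisfies F(m) = 0.5:
1 - e^(-λm) = 0.5
e^(-λm) = 0.5
λm = ln(2)
m = ln(2) / λ

Given m = 0.1975:
λ = ln(2) / 0.1975 = 0.693147 / 0.1975 = 3.5096

Verification: ln(2) / 3.5096 = 0.1975 ✓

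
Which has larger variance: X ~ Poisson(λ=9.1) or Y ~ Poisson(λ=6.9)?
X has larger variance (9.1000 > 6.9000)

Compute the variance for each distribution:

X ~ Poisson(λ=9.1):
Var(X) = 9.1000

Y ~ Poisson(λ=6.9):
Var(Y) = 6.9000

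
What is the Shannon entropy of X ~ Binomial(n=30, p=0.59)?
2.4094 nats

We have X ~ Binomial(n=30, p=0.59).

The Shannon entropy measures the uncertainty or information content of the distribution.

For a Binomial distribution with n=30, p=0.59:
H(X) = 2.4094 nats

(In bits, this would be 3.4761 bits.)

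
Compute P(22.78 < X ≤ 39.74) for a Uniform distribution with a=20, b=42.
0.770909

We have X ~ Uniform(a=20, b=42).

To find P(22.78 < X ≤ 39.74), we use:
P(22.78 < X ≤ 39.74) = P(X ≤ 39.74) - P(X ≤ 22.78)
                 = F(39.74) - F(22.78)
                 = 0.897273 - 0.126364
                 = 0.770909

So there's approximately a 77.1% chance that X falls in this range.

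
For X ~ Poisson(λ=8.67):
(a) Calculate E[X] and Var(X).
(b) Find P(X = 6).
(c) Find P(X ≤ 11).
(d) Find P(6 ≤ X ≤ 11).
(a) E[X] = 8.6700, Var(X) = 8.6700
(b) P(X = 6) = 0.101263
(c) P(X ≤ 11) = 0.833803
(d) P(6 ≤ X ≤ 11) = 0.696554

We have X ~ Poisson(λ=8.67).

(a) Moments:
E[X] = 8.6700
Var(X) = 8.6700
σ = √Var(X) = 2.9445

(b) Point probability using PMF:
P(X = 6) = 0.101263

(c) Cumulative probability using CDF:
P(X ≤ 11) = F(11) = 0.833803

(d) Range probability:
P(6 ≤ X ≤ 11) = P(X ≤ 11) - P(X ≤ 5)
                   = F(11) - F(5)
                   = 0.833803 - 0.137249
                   = 0.696554

This means approximately 69.7% of outcomes fall in the interval [6, 11].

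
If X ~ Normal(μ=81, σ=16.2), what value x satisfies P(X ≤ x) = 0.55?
83.0357

We have X ~ Normal(μ=81, σ=16.2).

We want to find x such that P(X ≤ x) = 0.55.

This is the 55th percentile, which means 55% of values fall below this point.

Using the inverse CDF (quantile function):
x = F⁻¹(0.55) = 83.0357

Verification: P(X ≤ 83.0357) = 0.55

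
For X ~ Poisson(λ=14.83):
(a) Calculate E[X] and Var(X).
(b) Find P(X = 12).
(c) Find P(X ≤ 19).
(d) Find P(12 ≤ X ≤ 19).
(a) E[X] = 14.8300, Var(X) = 14.8300
(b) P(X = 12) = 0.085658
(c) P(X ≤ 19) = 0.884480
(d) P(12 ≤ X ≤ 19) = 0.688203

We have X ~ Poisson(λ=14.83).

(a) Moments:
E[X] = 14.8300
Var(X) = 14.8300
σ = √Var(X) = 3.8510

(b) Point probability using PMF:
P(X = 12) = 0.085658

(c) Cumulative probability using CDF:
P(X ≤ 19) = F(19) = 0.884480

(d) Range probability:
P(12 ≤ X ≤ 19) = P(X ≤ 19) - P(X ≤ 11)
                   = F(19) - F(11)
                   = 0.884480 - 0.196277
                   = 0.688203

This means approximately 68.8% of outcomes fall in the interval [12, 19].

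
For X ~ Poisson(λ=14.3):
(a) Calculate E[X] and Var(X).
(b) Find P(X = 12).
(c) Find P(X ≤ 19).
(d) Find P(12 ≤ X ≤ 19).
(a) E[X] = 14.3000, Var(X) = 14.3000
(b) P(X = 12) = 0.094034
(c) P(X ≤ 19) = 0.910578
(d) P(12 ≤ X ≤ 19) = 0.675029

We have X ~ Poisson(λ=14.3).

(a) Moments:
E[X] = 14.3000
Var(X) = 14.3000
σ = √Var(X) = 3.7815

(b) Point probability using PMF:
P(X = 12) = 0.094034

(c) Cumulative probability using CDF:
P(X ≤ 19) = F(19) = 0.910578

(d) Range probability:
P(12 ≤ X ≤ 19) = P(X ≤ 19) - P(X ≤ 11)
                   = F(19) - F(11)
                   = 0.910578 - 0.235549
                   = 0.675029

This means approximately 67.5% of outcomes fall in the interval [12, 19].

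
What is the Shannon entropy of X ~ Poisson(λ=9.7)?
2.5459 nats

We have X ~ Poisson(λ=9.7).

The Shannon entropy measures the uncertainty or information content of the distribution.

For a Poisson distribution with λ=9.7:
H(X) = 2.5459 nats

(In bits, this would be 3.6729 bits.)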